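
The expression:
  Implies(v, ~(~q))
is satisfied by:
  {q: True, v: False}
  {v: False, q: False}
  {v: True, q: True}


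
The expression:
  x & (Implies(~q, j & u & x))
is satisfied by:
  {q: True, j: True, u: True, x: True}
  {q: True, j: True, x: True, u: False}
  {q: True, u: True, x: True, j: False}
  {q: True, x: True, u: False, j: False}
  {j: True, u: True, x: True, q: False}


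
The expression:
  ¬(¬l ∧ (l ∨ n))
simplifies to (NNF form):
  l ∨ ¬n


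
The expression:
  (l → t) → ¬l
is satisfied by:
  {l: False, t: False}
  {t: True, l: False}
  {l: True, t: False}


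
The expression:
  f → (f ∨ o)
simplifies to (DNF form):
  True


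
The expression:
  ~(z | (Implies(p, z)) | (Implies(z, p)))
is never true.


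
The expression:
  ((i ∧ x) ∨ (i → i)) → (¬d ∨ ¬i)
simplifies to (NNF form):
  ¬d ∨ ¬i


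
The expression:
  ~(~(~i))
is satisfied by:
  {i: False}


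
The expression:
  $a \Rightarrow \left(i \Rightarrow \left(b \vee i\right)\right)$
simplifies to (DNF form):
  $\text{True}$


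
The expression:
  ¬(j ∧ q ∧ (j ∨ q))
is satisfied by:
  {q: False, j: False}
  {j: True, q: False}
  {q: True, j: False}


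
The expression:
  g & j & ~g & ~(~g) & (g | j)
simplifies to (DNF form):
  False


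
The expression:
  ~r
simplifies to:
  ~r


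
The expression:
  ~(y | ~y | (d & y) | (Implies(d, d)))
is never true.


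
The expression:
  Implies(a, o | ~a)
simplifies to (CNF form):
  o | ~a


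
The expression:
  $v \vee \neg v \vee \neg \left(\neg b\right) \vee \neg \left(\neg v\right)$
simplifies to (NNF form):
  $\text{True}$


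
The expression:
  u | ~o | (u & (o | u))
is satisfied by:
  {u: True, o: False}
  {o: False, u: False}
  {o: True, u: True}


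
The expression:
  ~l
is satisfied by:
  {l: False}


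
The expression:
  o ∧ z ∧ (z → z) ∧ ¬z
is never true.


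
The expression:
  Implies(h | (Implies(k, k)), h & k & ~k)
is never true.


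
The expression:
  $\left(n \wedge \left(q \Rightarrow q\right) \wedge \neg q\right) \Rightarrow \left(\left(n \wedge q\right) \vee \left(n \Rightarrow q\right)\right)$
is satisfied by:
  {q: True, n: False}
  {n: False, q: False}
  {n: True, q: True}


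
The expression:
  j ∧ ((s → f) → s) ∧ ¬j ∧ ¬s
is never true.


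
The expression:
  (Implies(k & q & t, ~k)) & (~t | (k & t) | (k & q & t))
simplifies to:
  ~t | (k & ~q)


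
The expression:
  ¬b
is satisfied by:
  {b: False}


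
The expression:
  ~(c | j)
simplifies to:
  ~c & ~j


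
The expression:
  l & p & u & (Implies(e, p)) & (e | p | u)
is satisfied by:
  {p: True, u: True, l: True}


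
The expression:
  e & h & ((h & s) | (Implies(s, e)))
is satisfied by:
  {h: True, e: True}


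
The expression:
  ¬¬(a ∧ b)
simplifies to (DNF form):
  a ∧ b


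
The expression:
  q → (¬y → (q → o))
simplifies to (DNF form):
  o ∨ y ∨ ¬q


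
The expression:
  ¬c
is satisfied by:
  {c: False}


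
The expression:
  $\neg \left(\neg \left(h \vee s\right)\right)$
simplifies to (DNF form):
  $h \vee s$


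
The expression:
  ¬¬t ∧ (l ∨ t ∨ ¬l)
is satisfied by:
  {t: True}


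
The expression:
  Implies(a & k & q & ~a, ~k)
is always true.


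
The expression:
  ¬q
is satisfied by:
  {q: False}


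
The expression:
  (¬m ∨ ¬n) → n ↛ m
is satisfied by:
  {n: True}


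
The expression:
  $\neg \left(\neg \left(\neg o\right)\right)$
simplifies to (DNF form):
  $\neg o$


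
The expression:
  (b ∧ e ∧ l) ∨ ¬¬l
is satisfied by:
  {l: True}


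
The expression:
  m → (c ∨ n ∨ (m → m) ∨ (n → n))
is always true.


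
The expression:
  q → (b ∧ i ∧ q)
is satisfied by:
  {b: True, i: True, q: False}
  {b: True, i: False, q: False}
  {i: True, b: False, q: False}
  {b: False, i: False, q: False}
  {b: True, q: True, i: True}


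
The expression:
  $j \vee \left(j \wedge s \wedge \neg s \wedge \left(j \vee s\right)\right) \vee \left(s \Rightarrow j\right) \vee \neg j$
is always true.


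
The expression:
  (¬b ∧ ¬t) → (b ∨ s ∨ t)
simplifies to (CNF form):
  b ∨ s ∨ t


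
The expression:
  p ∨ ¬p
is always true.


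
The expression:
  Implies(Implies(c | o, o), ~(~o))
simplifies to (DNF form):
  c | o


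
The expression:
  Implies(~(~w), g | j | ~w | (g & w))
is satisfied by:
  {j: True, g: True, w: False}
  {j: True, w: False, g: False}
  {g: True, w: False, j: False}
  {g: False, w: False, j: False}
  {j: True, g: True, w: True}
  {j: True, w: True, g: False}
  {g: True, w: True, j: False}


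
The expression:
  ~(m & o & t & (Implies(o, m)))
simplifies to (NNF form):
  ~m | ~o | ~t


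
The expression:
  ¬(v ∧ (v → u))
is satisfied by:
  {u: False, v: False}
  {v: True, u: False}
  {u: True, v: False}


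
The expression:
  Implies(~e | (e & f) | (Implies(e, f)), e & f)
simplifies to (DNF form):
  e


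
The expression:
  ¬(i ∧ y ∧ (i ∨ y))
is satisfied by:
  {y: False, i: False}
  {i: True, y: False}
  {y: True, i: False}


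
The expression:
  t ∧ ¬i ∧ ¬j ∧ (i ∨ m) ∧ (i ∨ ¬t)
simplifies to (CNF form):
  False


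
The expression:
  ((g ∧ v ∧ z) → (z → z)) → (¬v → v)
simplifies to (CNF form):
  v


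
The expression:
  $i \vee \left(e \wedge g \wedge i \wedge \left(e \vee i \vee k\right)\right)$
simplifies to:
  $i$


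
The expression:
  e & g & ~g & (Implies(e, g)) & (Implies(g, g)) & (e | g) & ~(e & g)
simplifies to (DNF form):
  False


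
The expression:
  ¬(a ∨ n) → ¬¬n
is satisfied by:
  {n: True, a: True}
  {n: True, a: False}
  {a: True, n: False}


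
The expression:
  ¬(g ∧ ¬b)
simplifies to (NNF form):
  b ∨ ¬g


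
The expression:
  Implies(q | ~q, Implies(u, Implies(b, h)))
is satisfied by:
  {h: True, u: False, b: False}
  {u: False, b: False, h: False}
  {b: True, h: True, u: False}
  {b: True, u: False, h: False}
  {h: True, u: True, b: False}
  {u: True, h: False, b: False}
  {b: True, u: True, h: True}


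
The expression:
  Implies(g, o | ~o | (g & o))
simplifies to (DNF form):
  True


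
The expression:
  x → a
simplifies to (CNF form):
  a ∨ ¬x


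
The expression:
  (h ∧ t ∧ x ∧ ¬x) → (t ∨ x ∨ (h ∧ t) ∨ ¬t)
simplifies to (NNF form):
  True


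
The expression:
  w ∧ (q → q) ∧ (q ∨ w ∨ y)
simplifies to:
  w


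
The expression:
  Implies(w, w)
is always true.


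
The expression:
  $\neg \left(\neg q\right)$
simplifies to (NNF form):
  $q$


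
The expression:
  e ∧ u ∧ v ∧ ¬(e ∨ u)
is never true.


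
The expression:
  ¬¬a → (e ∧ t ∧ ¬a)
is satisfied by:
  {a: False}


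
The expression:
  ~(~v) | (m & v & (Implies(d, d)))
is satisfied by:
  {v: True}


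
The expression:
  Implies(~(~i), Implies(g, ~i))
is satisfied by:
  {g: False, i: False}
  {i: True, g: False}
  {g: True, i: False}


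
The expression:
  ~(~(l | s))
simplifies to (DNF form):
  l | s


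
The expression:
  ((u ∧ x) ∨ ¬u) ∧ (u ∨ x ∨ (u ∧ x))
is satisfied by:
  {x: True}


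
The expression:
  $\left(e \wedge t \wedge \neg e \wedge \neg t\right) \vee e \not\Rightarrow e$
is never true.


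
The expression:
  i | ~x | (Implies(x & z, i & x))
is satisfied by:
  {i: True, z: False, x: False}
  {z: False, x: False, i: False}
  {i: True, x: True, z: False}
  {x: True, z: False, i: False}
  {i: True, z: True, x: False}
  {z: True, i: False, x: False}
  {i: True, x: True, z: True}


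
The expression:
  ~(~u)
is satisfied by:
  {u: True}


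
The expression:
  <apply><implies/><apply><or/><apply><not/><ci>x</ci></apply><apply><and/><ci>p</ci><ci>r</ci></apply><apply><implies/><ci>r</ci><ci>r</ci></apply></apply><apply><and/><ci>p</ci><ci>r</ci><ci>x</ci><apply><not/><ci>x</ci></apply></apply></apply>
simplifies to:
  <false/>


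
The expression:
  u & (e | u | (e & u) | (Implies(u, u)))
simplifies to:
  u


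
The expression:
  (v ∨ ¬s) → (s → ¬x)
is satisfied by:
  {s: False, v: False, x: False}
  {x: True, s: False, v: False}
  {v: True, s: False, x: False}
  {x: True, v: True, s: False}
  {s: True, x: False, v: False}
  {x: True, s: True, v: False}
  {v: True, s: True, x: False}


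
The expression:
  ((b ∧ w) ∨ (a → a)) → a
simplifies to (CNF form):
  a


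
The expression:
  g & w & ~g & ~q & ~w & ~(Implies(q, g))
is never true.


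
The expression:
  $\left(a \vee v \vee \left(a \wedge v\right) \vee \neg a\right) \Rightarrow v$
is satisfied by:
  {v: True}


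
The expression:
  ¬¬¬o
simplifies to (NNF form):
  ¬o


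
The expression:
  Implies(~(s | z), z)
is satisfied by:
  {z: True, s: True}
  {z: True, s: False}
  {s: True, z: False}


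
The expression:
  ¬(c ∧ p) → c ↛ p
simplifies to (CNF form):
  c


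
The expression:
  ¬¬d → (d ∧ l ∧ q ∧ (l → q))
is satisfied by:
  {q: True, l: True, d: False}
  {q: True, l: False, d: False}
  {l: True, q: False, d: False}
  {q: False, l: False, d: False}
  {d: True, q: True, l: True}


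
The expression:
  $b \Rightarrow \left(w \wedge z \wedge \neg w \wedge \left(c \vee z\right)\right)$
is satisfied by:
  {b: False}


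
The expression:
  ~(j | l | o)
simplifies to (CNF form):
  ~j & ~l & ~o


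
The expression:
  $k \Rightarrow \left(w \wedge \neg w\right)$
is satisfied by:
  {k: False}


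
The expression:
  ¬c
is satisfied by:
  {c: False}


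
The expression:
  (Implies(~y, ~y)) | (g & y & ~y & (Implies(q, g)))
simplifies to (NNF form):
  True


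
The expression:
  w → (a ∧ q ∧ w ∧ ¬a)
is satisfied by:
  {w: False}


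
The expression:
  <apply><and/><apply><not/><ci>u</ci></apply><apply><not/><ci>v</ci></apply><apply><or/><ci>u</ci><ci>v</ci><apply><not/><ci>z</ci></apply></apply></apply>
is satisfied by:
  {u: False, v: False, z: False}


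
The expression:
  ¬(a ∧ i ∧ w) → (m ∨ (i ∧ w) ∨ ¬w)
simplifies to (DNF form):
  i ∨ m ∨ ¬w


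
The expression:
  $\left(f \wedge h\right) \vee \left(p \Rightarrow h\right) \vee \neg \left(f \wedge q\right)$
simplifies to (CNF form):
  $h \vee \neg f \vee \neg p \vee \neg q$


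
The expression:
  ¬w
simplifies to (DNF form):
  ¬w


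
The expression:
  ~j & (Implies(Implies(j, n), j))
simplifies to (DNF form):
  False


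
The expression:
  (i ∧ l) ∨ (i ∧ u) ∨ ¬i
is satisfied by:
  {l: True, u: True, i: False}
  {l: True, u: False, i: False}
  {u: True, l: False, i: False}
  {l: False, u: False, i: False}
  {i: True, l: True, u: True}
  {i: True, l: True, u: False}
  {i: True, u: True, l: False}


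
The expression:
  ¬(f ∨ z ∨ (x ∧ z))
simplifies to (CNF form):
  ¬f ∧ ¬z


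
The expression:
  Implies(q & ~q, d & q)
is always true.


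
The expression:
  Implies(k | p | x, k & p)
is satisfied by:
  {k: True, p: True, x: False}
  {k: True, p: True, x: True}
  {x: False, k: False, p: False}


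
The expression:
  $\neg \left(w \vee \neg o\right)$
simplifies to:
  $o \wedge \neg w$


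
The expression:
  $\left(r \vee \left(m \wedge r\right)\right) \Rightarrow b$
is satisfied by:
  {b: True, r: False}
  {r: False, b: False}
  {r: True, b: True}


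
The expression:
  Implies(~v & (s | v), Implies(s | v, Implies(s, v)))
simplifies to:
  v | ~s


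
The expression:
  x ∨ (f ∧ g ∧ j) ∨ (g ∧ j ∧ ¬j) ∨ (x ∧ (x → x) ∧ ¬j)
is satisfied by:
  {x: True, j: True, g: True, f: True}
  {x: True, j: True, g: True, f: False}
  {x: True, j: True, f: True, g: False}
  {x: True, j: True, f: False, g: False}
  {x: True, g: True, f: True, j: False}
  {x: True, g: True, f: False, j: False}
  {x: True, g: False, f: True, j: False}
  {x: True, g: False, f: False, j: False}
  {j: True, g: True, f: True, x: False}


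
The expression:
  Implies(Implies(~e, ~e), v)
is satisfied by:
  {v: True}


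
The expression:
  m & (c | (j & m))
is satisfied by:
  {m: True, c: True, j: True}
  {m: True, c: True, j: False}
  {m: True, j: True, c: False}


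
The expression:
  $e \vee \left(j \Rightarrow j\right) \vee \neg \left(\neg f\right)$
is always true.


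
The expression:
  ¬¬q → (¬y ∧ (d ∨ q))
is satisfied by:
  {q: False, y: False}
  {y: True, q: False}
  {q: True, y: False}


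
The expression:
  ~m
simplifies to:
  ~m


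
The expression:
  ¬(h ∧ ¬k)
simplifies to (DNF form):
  k ∨ ¬h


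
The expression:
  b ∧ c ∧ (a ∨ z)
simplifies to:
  b ∧ c ∧ (a ∨ z)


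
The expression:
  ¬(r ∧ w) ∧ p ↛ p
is never true.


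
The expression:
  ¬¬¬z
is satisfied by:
  {z: False}


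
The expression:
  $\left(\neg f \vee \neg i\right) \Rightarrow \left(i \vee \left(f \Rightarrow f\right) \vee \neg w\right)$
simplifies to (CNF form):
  $\text{True}$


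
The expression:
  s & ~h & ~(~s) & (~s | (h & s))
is never true.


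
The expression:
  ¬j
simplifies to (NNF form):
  ¬j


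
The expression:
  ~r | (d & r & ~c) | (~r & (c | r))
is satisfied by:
  {d: True, r: False, c: False}
  {d: False, r: False, c: False}
  {c: True, d: True, r: False}
  {c: True, d: False, r: False}
  {r: True, d: True, c: False}


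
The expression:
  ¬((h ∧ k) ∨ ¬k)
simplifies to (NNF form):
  k ∧ ¬h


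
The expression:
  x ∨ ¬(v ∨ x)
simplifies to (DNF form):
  x ∨ ¬v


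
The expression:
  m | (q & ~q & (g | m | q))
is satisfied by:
  {m: True}


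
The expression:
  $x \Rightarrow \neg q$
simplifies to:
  $\neg q \vee \neg x$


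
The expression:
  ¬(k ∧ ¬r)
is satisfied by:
  {r: True, k: False}
  {k: False, r: False}
  {k: True, r: True}


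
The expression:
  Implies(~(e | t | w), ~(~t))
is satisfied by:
  {t: True, e: True, w: True}
  {t: True, e: True, w: False}
  {t: True, w: True, e: False}
  {t: True, w: False, e: False}
  {e: True, w: True, t: False}
  {e: True, w: False, t: False}
  {w: True, e: False, t: False}


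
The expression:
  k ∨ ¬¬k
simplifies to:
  k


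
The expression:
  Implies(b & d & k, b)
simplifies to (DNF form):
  True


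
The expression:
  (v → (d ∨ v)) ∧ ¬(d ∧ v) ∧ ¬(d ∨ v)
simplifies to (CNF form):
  ¬d ∧ ¬v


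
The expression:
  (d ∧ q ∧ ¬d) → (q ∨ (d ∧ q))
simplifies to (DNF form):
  True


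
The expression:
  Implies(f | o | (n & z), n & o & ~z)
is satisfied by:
  {o: False, f: False, z: False, n: False}
  {n: True, o: False, f: False, z: False}
  {z: True, o: False, f: False, n: False}
  {n: True, o: True, f: False, z: False}
  {n: True, f: True, o: True, z: False}


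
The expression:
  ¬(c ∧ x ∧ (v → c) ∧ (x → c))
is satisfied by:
  {c: False, x: False}
  {x: True, c: False}
  {c: True, x: False}


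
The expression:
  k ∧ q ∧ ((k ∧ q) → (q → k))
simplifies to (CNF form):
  k ∧ q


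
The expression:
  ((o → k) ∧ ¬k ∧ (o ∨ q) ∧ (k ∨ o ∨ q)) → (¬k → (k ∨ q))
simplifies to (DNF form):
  True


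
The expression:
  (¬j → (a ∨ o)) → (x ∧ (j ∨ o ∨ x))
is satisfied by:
  {x: True, o: False, j: False, a: False}
  {x: True, a: True, o: False, j: False}
  {x: True, j: True, o: False, a: False}
  {x: True, a: True, j: True, o: False}
  {x: True, o: True, j: False, a: False}
  {x: True, a: True, o: True, j: False}
  {x: True, j: True, o: True, a: False}
  {x: True, a: True, j: True, o: True}
  {a: False, o: False, j: False, x: False}


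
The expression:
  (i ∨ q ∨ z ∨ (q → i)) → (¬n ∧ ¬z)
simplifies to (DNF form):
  ¬n ∧ ¬z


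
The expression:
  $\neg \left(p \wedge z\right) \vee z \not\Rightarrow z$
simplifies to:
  $\neg p \vee \neg z$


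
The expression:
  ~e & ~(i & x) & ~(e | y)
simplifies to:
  ~e & ~y & (~i | ~x)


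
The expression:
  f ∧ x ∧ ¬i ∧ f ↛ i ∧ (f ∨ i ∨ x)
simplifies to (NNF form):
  f ∧ x ∧ ¬i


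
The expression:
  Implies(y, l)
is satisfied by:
  {l: True, y: False}
  {y: False, l: False}
  {y: True, l: True}


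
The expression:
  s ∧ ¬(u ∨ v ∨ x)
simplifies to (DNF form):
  s ∧ ¬u ∧ ¬v ∧ ¬x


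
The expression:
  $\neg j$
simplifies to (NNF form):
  $\neg j$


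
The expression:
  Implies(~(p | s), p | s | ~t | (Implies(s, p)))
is always true.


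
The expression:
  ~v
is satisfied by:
  {v: False}


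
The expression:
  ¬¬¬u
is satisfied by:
  {u: False}


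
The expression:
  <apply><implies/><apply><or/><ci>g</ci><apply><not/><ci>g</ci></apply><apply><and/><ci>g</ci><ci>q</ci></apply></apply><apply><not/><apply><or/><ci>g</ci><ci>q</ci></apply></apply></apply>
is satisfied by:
  {q: False, g: False}


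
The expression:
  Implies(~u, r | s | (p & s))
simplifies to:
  r | s | u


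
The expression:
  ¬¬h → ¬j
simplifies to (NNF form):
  ¬h ∨ ¬j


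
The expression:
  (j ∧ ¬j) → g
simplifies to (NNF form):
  True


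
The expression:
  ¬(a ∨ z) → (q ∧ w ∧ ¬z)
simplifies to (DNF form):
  a ∨ z ∨ (q ∧ w)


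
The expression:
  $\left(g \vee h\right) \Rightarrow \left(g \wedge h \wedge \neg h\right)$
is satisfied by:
  {g: False, h: False}


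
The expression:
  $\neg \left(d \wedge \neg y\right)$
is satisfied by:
  {y: True, d: False}
  {d: False, y: False}
  {d: True, y: True}


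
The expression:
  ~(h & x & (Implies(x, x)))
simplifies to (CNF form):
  ~h | ~x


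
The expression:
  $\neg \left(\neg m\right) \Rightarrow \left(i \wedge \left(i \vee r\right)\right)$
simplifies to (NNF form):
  $i \vee \neg m$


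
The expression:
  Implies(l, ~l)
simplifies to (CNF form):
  ~l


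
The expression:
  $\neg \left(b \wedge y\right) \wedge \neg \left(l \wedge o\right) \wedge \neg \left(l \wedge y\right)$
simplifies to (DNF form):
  $\left(\neg b \wedge \neg l\right) \vee \left(\neg l \wedge \neg y\right) \vee \left(\neg o \wedge \neg y\right)$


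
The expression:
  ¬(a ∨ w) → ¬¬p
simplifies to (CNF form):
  a ∨ p ∨ w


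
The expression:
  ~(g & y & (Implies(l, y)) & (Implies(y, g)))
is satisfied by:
  {g: False, y: False}
  {y: True, g: False}
  {g: True, y: False}


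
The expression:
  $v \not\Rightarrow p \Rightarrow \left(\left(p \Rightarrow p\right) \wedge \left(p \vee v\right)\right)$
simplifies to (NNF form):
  $\text{True}$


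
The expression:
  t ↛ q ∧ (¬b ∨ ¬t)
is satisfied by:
  {t: True, q: False, b: False}


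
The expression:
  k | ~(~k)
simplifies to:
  k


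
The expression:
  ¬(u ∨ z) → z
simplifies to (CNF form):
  u ∨ z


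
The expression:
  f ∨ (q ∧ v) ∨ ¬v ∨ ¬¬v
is always true.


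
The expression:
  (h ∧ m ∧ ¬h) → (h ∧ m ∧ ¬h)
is always true.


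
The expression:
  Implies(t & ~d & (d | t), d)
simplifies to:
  d | ~t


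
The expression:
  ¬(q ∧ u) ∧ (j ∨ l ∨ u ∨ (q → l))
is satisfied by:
  {l: True, j: True, u: False, q: False}
  {l: True, j: False, u: False, q: False}
  {j: True, l: False, u: False, q: False}
  {l: False, j: False, u: False, q: False}
  {l: True, u: True, j: True, q: False}
  {l: True, u: True, j: False, q: False}
  {u: True, j: True, l: False, q: False}
  {u: True, j: False, l: False, q: False}
  {q: True, l: True, j: True, u: False}
  {q: True, l: True, j: False, u: False}
  {q: True, j: True, u: False, l: False}


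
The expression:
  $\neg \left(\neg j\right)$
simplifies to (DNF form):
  $j$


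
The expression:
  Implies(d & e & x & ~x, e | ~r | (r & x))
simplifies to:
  True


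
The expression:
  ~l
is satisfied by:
  {l: False}


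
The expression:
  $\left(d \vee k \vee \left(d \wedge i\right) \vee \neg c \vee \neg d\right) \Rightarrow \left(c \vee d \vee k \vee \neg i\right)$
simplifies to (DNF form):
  $c \vee d \vee k \vee \neg i$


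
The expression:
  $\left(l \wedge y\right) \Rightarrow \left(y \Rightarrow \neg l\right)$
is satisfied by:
  {l: False, y: False}
  {y: True, l: False}
  {l: True, y: False}


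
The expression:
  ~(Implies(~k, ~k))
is never true.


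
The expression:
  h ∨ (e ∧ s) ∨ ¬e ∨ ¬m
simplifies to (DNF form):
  h ∨ s ∨ ¬e ∨ ¬m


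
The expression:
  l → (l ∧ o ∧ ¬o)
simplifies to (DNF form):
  ¬l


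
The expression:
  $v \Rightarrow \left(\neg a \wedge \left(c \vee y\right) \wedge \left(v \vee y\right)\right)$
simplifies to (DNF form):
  $\left(c \wedge \neg a\right) \vee \left(y \wedge \neg a\right) \vee \neg v$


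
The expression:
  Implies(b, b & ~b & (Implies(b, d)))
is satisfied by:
  {b: False}


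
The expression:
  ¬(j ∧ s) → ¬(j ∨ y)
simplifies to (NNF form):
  (j ∧ s) ∨ (¬j ∧ ¬y)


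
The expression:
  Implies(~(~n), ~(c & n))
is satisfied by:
  {c: False, n: False}
  {n: True, c: False}
  {c: True, n: False}


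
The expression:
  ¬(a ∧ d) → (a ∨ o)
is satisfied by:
  {a: True, o: True}
  {a: True, o: False}
  {o: True, a: False}


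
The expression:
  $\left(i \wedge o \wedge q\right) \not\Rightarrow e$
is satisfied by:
  {i: True, o: True, q: True, e: False}


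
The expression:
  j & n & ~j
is never true.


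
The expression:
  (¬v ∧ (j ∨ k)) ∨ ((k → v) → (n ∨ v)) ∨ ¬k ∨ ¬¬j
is always true.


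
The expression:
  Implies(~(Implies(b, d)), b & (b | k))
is always true.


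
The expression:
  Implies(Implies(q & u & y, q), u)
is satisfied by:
  {u: True}


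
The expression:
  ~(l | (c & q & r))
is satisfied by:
  {c: False, q: False, l: False, r: False}
  {r: True, c: False, q: False, l: False}
  {q: True, r: False, c: False, l: False}
  {r: True, q: True, c: False, l: False}
  {c: True, r: False, q: False, l: False}
  {r: True, c: True, q: False, l: False}
  {q: True, c: True, r: False, l: False}


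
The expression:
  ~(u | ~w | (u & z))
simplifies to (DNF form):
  w & ~u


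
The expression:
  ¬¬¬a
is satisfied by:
  {a: False}


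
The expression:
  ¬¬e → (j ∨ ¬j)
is always true.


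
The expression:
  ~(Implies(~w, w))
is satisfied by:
  {w: False}


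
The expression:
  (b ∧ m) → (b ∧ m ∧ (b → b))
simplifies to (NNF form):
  True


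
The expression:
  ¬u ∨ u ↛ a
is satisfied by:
  {u: False, a: False}
  {a: True, u: False}
  {u: True, a: False}


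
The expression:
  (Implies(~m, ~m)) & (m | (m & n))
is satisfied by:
  {m: True}


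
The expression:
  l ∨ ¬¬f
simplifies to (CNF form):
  f ∨ l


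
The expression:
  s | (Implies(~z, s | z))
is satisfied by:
  {z: True, s: True}
  {z: True, s: False}
  {s: True, z: False}


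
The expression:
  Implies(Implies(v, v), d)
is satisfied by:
  {d: True}


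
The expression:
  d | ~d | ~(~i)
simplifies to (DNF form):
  True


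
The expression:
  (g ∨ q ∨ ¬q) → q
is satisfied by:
  {q: True}


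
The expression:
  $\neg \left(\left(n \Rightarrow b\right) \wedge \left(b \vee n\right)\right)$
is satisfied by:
  {b: False}


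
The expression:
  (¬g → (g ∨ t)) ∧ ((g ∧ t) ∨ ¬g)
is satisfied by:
  {t: True}


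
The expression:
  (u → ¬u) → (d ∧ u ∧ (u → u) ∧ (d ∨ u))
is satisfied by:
  {u: True}


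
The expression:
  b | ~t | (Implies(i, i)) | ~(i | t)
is always true.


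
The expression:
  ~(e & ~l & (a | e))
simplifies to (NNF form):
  l | ~e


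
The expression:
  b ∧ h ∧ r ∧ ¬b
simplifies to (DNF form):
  False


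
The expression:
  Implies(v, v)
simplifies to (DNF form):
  True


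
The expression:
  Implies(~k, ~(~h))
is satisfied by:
  {k: True, h: True}
  {k: True, h: False}
  {h: True, k: False}


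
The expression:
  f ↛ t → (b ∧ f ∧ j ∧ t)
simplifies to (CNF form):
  t ∨ ¬f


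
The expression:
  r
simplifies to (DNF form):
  r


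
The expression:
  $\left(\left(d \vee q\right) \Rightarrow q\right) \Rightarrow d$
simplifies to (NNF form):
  $d$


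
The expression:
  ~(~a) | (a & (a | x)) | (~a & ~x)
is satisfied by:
  {a: True, x: False}
  {x: False, a: False}
  {x: True, a: True}


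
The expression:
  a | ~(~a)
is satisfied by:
  {a: True}


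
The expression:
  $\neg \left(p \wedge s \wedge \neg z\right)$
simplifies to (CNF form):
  $z \vee \neg p \vee \neg s$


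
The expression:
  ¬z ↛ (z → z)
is never true.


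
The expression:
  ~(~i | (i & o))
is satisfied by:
  {i: True, o: False}


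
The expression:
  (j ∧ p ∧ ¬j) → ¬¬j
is always true.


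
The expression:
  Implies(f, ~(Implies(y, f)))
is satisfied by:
  {f: False}


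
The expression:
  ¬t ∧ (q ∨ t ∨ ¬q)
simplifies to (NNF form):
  ¬t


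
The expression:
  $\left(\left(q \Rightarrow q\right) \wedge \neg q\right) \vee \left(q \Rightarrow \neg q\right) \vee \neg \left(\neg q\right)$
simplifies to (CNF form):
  $\text{True}$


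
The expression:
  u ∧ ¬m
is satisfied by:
  {u: True, m: False}


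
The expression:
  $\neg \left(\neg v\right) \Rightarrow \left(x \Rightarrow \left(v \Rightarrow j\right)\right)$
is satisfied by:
  {j: True, v: False, x: False}
  {j: False, v: False, x: False}
  {x: True, j: True, v: False}
  {x: True, j: False, v: False}
  {v: True, j: True, x: False}
  {v: True, j: False, x: False}
  {v: True, x: True, j: True}


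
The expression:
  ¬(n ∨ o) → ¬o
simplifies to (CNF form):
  True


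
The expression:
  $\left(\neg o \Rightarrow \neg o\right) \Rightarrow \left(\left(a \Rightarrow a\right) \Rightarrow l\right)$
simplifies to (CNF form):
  $l$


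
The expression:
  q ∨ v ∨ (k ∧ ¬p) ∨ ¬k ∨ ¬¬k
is always true.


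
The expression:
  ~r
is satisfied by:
  {r: False}


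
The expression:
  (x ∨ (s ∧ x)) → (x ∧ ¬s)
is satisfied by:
  {s: False, x: False}
  {x: True, s: False}
  {s: True, x: False}


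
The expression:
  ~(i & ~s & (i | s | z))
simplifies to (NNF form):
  s | ~i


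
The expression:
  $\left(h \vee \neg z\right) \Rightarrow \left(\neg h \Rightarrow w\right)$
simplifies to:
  $h \vee w \vee z$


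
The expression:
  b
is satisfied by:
  {b: True}


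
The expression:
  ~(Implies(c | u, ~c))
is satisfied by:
  {c: True}


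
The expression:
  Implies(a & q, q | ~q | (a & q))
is always true.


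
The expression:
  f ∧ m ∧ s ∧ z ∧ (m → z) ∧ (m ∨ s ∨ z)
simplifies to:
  f ∧ m ∧ s ∧ z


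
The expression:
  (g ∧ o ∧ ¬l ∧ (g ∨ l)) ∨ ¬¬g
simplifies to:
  g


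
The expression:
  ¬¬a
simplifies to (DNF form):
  a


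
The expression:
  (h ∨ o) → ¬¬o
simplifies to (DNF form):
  o ∨ ¬h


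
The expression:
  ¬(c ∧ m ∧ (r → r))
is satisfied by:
  {m: False, c: False}
  {c: True, m: False}
  {m: True, c: False}


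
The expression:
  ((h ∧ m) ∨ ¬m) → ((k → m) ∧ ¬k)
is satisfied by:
  {m: True, h: False, k: False}
  {h: False, k: False, m: False}
  {m: True, h: True, k: False}
  {h: True, m: False, k: False}
  {k: True, m: True, h: False}


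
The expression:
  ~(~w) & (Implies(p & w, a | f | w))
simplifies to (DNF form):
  w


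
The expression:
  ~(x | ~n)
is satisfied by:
  {n: True, x: False}


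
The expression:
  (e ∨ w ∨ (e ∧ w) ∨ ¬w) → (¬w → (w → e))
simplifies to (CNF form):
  True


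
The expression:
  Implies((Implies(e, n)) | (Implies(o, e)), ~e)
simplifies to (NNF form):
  ~e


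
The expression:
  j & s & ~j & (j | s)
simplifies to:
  False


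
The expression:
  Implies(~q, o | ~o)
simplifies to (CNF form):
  True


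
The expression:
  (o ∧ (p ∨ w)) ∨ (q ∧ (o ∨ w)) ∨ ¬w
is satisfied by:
  {q: True, o: True, w: False}
  {q: True, o: False, w: False}
  {o: True, q: False, w: False}
  {q: False, o: False, w: False}
  {w: True, q: True, o: True}
  {w: True, q: True, o: False}
  {w: True, o: True, q: False}


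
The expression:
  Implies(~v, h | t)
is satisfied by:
  {t: True, v: True, h: True}
  {t: True, v: True, h: False}
  {t: True, h: True, v: False}
  {t: True, h: False, v: False}
  {v: True, h: True, t: False}
  {v: True, h: False, t: False}
  {h: True, v: False, t: False}


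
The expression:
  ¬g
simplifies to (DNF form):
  ¬g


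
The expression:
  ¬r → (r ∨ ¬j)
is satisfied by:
  {r: True, j: False}
  {j: False, r: False}
  {j: True, r: True}


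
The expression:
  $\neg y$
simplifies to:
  $\neg y$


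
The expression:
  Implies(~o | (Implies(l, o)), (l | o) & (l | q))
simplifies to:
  l | (o & q)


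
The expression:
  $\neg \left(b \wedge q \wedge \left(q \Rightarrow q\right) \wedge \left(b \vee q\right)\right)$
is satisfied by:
  {q: False, b: False}
  {b: True, q: False}
  {q: True, b: False}


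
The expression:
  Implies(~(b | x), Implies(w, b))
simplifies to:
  b | x | ~w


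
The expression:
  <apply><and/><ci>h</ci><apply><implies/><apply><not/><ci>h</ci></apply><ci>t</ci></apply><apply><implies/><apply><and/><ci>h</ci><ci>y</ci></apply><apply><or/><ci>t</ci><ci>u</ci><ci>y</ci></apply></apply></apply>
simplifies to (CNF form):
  <ci>h</ci>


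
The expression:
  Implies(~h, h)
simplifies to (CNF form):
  h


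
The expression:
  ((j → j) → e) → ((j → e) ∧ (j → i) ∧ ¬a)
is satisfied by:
  {i: True, j: False, e: False, a: False}
  {a: False, j: False, i: False, e: False}
  {i: True, j: True, a: False, e: False}
  {j: True, a: False, i: False, e: False}
  {a: True, i: True, j: False, e: False}
  {a: True, j: False, i: False, e: False}
  {a: True, i: True, j: True, e: False}
  {a: True, j: True, i: False, e: False}
  {e: True, i: True, a: False, j: False}
  {e: True, a: False, j: False, i: False}
  {e: True, i: True, j: True, a: False}


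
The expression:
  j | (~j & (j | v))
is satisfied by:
  {v: True, j: True}
  {v: True, j: False}
  {j: True, v: False}


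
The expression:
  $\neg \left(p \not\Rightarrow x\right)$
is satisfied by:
  {x: True, p: False}
  {p: False, x: False}
  {p: True, x: True}


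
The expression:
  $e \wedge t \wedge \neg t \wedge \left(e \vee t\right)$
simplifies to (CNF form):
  $\text{False}$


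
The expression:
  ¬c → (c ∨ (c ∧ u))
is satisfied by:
  {c: True}


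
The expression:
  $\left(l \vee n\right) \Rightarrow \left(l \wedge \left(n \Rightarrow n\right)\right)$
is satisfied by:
  {l: True, n: False}
  {n: False, l: False}
  {n: True, l: True}


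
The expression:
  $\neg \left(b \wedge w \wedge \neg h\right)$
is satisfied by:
  {h: True, w: False, b: False}
  {w: False, b: False, h: False}
  {b: True, h: True, w: False}
  {b: True, w: False, h: False}
  {h: True, w: True, b: False}
  {w: True, h: False, b: False}
  {b: True, w: True, h: True}


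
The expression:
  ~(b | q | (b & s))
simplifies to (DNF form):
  ~b & ~q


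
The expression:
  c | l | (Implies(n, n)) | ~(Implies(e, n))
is always true.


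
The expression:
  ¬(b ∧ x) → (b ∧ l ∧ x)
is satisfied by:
  {b: True, x: True}


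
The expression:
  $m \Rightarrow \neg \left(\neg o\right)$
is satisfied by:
  {o: True, m: False}
  {m: False, o: False}
  {m: True, o: True}


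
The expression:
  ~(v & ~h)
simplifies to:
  h | ~v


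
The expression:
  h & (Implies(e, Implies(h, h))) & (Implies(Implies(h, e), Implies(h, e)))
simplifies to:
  h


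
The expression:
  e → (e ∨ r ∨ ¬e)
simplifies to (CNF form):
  True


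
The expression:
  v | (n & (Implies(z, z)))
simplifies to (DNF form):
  n | v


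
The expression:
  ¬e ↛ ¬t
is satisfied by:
  {t: True, e: False}


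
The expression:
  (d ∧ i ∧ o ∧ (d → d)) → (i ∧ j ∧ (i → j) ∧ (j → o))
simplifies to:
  j ∨ ¬d ∨ ¬i ∨ ¬o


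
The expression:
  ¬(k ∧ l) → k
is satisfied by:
  {k: True}


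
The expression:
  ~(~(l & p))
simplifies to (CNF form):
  l & p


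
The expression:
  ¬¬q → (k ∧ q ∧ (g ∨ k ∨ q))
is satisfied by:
  {k: True, q: False}
  {q: False, k: False}
  {q: True, k: True}


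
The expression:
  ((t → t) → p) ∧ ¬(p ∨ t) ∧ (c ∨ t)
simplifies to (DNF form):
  False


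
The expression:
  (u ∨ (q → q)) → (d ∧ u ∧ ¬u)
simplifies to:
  False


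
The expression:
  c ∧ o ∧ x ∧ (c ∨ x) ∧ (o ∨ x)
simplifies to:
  c ∧ o ∧ x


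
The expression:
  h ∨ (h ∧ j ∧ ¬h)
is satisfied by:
  {h: True}


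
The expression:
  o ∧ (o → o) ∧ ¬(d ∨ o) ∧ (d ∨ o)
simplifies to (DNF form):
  False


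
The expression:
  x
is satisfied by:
  {x: True}


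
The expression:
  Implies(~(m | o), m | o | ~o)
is always true.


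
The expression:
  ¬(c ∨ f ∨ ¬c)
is never true.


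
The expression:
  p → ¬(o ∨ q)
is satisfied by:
  {o: False, p: False, q: False}
  {q: True, o: False, p: False}
  {o: True, q: False, p: False}
  {q: True, o: True, p: False}
  {p: True, q: False, o: False}


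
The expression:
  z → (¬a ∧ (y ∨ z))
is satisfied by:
  {z: False, a: False}
  {a: True, z: False}
  {z: True, a: False}


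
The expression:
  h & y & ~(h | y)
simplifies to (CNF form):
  False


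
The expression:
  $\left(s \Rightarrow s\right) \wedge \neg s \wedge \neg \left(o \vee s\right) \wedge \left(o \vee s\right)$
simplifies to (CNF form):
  $\text{False}$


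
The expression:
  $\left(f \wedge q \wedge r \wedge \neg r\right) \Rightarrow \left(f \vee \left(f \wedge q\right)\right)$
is always true.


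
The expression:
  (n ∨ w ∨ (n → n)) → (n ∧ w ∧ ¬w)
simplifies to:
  False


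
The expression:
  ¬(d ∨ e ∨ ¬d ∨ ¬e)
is never true.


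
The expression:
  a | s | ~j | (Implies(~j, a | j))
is always true.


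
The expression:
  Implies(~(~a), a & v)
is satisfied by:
  {v: True, a: False}
  {a: False, v: False}
  {a: True, v: True}


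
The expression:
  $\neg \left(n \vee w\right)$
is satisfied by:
  {n: False, w: False}


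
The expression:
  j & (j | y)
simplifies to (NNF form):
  j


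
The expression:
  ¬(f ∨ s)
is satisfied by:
  {f: False, s: False}


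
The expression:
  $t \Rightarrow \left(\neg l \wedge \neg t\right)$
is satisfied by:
  {t: False}


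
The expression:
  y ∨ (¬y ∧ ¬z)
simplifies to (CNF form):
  y ∨ ¬z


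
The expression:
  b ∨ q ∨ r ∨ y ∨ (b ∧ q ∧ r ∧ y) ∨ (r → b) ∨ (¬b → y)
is always true.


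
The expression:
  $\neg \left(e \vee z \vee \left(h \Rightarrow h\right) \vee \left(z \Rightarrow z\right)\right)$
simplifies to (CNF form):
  $\text{False}$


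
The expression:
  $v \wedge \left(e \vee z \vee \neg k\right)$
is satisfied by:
  {z: True, e: True, v: True, k: False}
  {z: True, v: True, k: False, e: False}
  {e: True, v: True, k: False, z: False}
  {v: True, e: False, k: False, z: False}
  {z: True, k: True, v: True, e: True}
  {z: True, k: True, v: True, e: False}
  {k: True, v: True, e: True, z: False}


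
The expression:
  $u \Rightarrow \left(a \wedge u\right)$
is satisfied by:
  {a: True, u: False}
  {u: False, a: False}
  {u: True, a: True}


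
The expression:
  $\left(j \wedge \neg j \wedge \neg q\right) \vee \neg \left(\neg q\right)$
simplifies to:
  $q$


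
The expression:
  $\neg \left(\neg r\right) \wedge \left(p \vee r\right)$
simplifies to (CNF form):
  $r$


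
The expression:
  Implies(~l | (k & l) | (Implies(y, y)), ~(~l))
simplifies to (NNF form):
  l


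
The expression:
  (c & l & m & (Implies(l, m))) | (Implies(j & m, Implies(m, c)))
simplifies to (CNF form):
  c | ~j | ~m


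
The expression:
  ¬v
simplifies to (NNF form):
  ¬v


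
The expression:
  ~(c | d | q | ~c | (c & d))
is never true.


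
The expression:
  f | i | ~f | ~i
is always true.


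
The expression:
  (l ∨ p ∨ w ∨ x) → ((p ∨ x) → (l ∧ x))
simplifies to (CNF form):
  (l ∨ ¬p) ∧ (l ∨ ¬x) ∧ (x ∨ ¬p) ∧ (x ∨ ¬x)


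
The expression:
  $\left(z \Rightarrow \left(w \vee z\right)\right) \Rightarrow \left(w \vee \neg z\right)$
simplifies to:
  $w \vee \neg z$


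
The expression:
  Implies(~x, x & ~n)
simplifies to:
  x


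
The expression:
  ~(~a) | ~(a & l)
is always true.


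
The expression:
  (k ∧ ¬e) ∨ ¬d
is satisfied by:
  {k: True, d: False, e: False}
  {k: False, d: False, e: False}
  {e: True, k: True, d: False}
  {e: True, k: False, d: False}
  {d: True, k: True, e: False}


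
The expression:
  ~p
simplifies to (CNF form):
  ~p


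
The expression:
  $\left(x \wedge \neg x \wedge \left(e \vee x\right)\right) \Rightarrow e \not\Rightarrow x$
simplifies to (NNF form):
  $\text{True}$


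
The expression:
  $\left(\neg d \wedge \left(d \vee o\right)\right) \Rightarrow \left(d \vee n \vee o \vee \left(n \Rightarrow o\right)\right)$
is always true.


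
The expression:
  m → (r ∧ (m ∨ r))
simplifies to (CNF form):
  r ∨ ¬m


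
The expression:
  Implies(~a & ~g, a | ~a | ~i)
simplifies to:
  True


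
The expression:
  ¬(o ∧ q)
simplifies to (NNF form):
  ¬o ∨ ¬q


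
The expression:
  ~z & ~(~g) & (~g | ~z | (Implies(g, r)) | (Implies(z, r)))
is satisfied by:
  {g: True, z: False}


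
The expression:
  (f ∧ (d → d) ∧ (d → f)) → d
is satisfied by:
  {d: True, f: False}
  {f: False, d: False}
  {f: True, d: True}


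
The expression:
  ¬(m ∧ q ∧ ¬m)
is always true.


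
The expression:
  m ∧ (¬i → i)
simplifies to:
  i ∧ m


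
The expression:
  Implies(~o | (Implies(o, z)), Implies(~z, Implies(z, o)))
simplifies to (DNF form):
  True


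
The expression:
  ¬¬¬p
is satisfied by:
  {p: False}


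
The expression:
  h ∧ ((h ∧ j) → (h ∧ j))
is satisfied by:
  {h: True}


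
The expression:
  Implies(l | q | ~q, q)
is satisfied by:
  {q: True}


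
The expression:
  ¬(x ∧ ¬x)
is always true.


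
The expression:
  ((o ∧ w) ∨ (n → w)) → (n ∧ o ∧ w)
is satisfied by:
  {o: True, n: True, w: False}
  {n: True, w: False, o: False}
  {o: True, w: True, n: True}


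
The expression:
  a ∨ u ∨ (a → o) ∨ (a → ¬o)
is always true.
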